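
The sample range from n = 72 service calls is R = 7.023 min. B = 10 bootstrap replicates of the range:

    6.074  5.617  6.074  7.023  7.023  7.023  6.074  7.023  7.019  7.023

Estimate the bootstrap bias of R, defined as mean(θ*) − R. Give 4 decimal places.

bias = −0.4257

mean(θ*) = (6.074 + 5.617 + 6.074 + 7.023 + 7.023 + 7.023 + 6.074 + 7.023 + 7.019 + 7.023) / 10 = 6.59730
bias = 6.59730 − 7.023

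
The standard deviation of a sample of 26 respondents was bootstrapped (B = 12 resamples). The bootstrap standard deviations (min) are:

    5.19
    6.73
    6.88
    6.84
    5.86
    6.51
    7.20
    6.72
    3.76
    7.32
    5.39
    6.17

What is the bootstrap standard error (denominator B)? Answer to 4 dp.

SE* = 0.9797

Bootstrap SE is the standard deviation of the 12 replicate standard deviations.
Mean of replicates: (5.19 + 6.73 + 6.88 + 6.84 + 5.86 + 6.51 + 7.20 + 6.72 + 3.76 + 7.32 + 5.39 + 6.17) / 12 = 74.57000 / 12 = 6.21417
Sum of squared deviations: (−1.02417)² + (+0.51583)² + (+0.66583)² + (+0.62583)² + (−0.35417)² + (+0.29583)² + (+0.98583)² + (+0.50583)² + (−2.45417)² + (+1.10583)² + (−0.82417)² + (−0.04417)² = 11.51769
Variance = 11.51769 / 12 = 0.95981
SE* = √0.95981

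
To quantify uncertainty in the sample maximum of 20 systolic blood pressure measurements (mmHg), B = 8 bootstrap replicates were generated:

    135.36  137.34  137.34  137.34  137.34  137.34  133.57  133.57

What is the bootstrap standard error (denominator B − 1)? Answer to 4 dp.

Bootstrap SE is the standard deviation of the 8 replicate maximums.
Mean of replicates: (135.36 + 137.34 + 137.34 + 137.34 + 137.34 + 137.34 + 133.57 + 133.57) / 8 = 1089.20000 / 8 = 136.15000
Sum of squared deviations: (−0.79000)² + (+1.19000)² + (+1.19000)² + (+1.19000)² + (+1.19000)² + (+1.19000)² + (−2.58000)² + (−2.58000)² = 21.01740
Variance = 21.01740 / 7 = 3.00249
SE* = √3.00249

SE* = 1.7328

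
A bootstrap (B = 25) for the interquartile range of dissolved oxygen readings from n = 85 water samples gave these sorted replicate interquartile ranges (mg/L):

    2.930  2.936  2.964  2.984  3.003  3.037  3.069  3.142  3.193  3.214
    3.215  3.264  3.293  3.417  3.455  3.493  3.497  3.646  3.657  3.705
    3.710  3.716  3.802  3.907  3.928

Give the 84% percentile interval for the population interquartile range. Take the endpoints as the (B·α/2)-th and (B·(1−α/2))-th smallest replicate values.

α = 0.16; lower rank = 25 × 0.080 = 2; upper rank = 25 × 0.920 = 23.
The 2nd smallest replicate is 2.936; the 23rd is 3.802.

(2.936, 3.802)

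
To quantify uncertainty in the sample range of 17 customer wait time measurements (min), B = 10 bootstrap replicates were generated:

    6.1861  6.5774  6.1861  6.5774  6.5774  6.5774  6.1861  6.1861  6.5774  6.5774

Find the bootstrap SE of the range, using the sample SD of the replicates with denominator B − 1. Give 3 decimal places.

Bootstrap SE is the standard deviation of the 10 replicate ranges.
Mean of replicates: (6.1861 + 6.5774 + 6.1861 + 6.5774 + 6.5774 + 6.5774 + 6.1861 + 6.1861 + 6.5774 + 6.5774) / 10 = 64.20880 / 10 = 6.42088
Sum of squared deviations: (−0.23478)² + (+0.15652)² + (−0.23478)² + (+0.15652)² + (+0.15652)² + (+0.15652)² + (−0.23478)² + (−0.23478)² + (+0.15652)² + (+0.15652)² = 0.36748
Variance = 0.36748 / 9 = 0.04083
SE* = √0.04083

SE* = 0.202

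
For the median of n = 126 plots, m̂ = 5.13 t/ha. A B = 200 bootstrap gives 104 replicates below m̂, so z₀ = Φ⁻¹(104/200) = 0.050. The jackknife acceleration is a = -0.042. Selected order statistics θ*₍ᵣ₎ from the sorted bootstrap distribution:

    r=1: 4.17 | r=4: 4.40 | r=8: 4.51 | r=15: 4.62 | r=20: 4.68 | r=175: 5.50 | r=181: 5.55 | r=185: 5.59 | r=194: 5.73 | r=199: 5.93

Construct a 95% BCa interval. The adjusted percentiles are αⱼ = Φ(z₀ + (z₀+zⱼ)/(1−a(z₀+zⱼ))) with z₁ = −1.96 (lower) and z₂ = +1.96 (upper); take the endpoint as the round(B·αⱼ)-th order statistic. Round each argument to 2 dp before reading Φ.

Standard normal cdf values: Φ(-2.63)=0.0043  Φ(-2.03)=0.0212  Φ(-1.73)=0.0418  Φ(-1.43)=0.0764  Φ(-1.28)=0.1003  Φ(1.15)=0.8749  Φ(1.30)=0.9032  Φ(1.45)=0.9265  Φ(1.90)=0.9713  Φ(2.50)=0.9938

(4.40, 5.73)

Lower: z₀ + z₁ = 0.050 + (-1.960) = -1.910; 1 − a(z₀+z₁) = 1 − (-0.042)(-1.910) = 0.9198; argument = 0.050 + (-1.910)/0.9198 = -2.0266 → -2.03.
α₁ = Φ(-2.03) = 0.0212; rank = round(200 × 0.0212) = 4; θ*₍4₎ = 4.40.
Upper: z₀ + z₂ = 2.010; 1 − a(z₀+z₂) = 1.0844; argument = 1.9035 → 1.90; α₂ = 0.9713; rank = 194; θ*₍194₎ = 5.73.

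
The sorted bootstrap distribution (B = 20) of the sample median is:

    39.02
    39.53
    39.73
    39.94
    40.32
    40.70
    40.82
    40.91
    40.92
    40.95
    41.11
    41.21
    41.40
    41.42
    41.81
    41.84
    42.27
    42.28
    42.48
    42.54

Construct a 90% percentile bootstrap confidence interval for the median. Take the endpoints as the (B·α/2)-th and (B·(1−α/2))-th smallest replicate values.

(39.02, 42.48)

α = 0.10; lower rank = 20 × 0.050 = 1; upper rank = 20 × 0.950 = 19.
The 1st smallest replicate is 39.02; the 19th is 42.48.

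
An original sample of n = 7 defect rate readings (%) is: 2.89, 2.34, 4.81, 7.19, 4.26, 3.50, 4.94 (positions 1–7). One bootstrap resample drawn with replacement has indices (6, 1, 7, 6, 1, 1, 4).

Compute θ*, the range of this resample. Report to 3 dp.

Resample values: 3.50, 2.89, 4.94, 3.50, 2.89, 2.89, 7.19.
Range = 7.19 − 2.89 = 4.300

θ* = 4.300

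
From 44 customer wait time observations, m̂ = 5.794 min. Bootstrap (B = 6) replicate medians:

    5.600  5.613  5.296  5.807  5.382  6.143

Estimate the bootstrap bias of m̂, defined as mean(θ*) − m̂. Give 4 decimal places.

bias = −0.1538

mean(θ*) = (5.600 + 5.613 + 5.296 + 5.807 + 5.382 + 6.143) / 6 = 5.64017
bias = 5.64017 − 5.794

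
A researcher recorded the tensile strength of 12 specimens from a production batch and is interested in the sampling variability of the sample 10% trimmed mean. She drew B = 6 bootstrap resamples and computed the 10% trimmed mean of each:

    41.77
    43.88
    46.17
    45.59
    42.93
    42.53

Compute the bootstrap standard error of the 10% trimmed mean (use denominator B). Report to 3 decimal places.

SE* = 1.598

Bootstrap SE is the standard deviation of the 6 replicate 10% trimmed means.
Mean of replicates: (41.77 + 43.88 + 46.17 + 45.59 + 42.93 + 42.53) / 6 = 262.8700 / 6 = 43.8117
Sum of squared deviations: (−2.0417)² + (+0.0683)² + (+2.3583)² + (+1.7783)² + (−0.8817)² + (−1.2817)² = 15.3173
Variance = 15.3173 / 6 = 2.5529
SE* = √2.5529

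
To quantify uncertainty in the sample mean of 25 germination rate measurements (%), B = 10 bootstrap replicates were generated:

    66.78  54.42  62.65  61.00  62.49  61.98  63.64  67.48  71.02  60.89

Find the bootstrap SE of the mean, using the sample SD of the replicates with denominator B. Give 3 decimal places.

Bootstrap SE is the standard deviation of the 10 replicate means.
Mean of replicates: (66.78 + 54.42 + 62.65 + 61.00 + 62.49 + 61.98 + 63.64 + 67.48 + 71.02 + 60.89) / 10 = 632.3500 / 10 = 63.2350
Sum of squared deviations: (+3.5450)² + (−8.8150)² + (−0.5850)² + (−2.2350)² + (−0.7450)² + (−1.2550)² + (+0.4050)² + (+4.2450)² + (+7.7850)² + (−2.3450)² = 182.0280
Variance = 182.0280 / 10 = 18.2028
SE* = √18.2028

SE* = 4.266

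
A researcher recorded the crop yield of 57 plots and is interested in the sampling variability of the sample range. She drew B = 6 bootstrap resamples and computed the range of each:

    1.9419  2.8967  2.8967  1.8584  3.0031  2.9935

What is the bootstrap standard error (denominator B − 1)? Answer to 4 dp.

SE* = 0.5434

Bootstrap SE is the standard deviation of the 6 replicate ranges.
Mean of replicates: (1.9419 + 2.8967 + 2.8967 + 1.8584 + 3.0031 + 2.9935) / 6 = 15.59030 / 6 = 2.59838
Sum of squared deviations: (−0.65648)² + (+0.29832)² + (+0.29832)² + (−0.73998)² + (+0.40472)² + (+0.39512)² = 1.47644
Variance = 1.47644 / 5 = 0.29529
SE* = √0.29529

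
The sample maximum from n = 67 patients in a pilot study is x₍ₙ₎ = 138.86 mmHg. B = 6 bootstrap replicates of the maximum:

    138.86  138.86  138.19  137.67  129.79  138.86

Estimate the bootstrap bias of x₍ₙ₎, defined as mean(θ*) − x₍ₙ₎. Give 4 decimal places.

mean(θ*) = (138.86 + 138.86 + 138.19 + 137.67 + 129.79 + 138.86) / 6 = 137.03833
bias = 137.03833 − 138.86

bias = −1.8217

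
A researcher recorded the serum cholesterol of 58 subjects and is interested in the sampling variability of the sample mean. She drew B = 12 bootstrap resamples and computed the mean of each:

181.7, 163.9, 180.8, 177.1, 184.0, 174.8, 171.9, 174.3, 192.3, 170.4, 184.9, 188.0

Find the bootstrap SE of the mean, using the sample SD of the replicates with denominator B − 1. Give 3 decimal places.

Bootstrap SE is the standard deviation of the 12 replicate means.
Mean of replicates: (181.7 + 163.9 + 180.8 + 177.1 + 184.0 + 174.8 + 171.9 + 174.3 + 192.3 + 170.4 + 184.9 + 188.0) / 12 = 2144.1000 / 12 = 178.6750
Sum of squared deviations: (+3.0250)² + (−14.7750)² + (+2.1250)² + (−1.5750)² + (+5.3250)² + (−3.8750)² + (−6.7750)² + (−4.3750)² + (+13.6250)² + (−8.2750)² + (+6.2250)² + (+9.3250)² = 722.6825
Variance = 722.6825 / 11 = 65.6984
SE* = √65.6984

SE* = 8.105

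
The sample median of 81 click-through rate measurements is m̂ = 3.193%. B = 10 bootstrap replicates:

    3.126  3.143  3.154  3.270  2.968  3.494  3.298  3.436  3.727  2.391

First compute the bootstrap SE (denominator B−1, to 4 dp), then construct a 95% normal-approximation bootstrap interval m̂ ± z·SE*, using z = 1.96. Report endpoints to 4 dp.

Mean of replicates = 3.2007; sum of squared deviations = 1.1535; SE* = √(1.1535/9) = 0.3580
Margin = 1.96 × 0.3580 = 0.70168
Interval: 3.193 ± 0.70168

(2.4913, 3.8947)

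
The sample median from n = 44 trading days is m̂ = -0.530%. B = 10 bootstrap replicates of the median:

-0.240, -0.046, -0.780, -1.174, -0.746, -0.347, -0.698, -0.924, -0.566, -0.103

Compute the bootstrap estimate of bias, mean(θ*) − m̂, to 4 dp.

mean(θ*) = ((-0.240) + (-0.046) + (-0.780) + (-1.174) + (-0.746) + (-0.347) + (-0.698) + (-0.924) + (-0.566) + (-0.103)) / 10 = -0.56240
bias = -0.56240 − -0.530

bias = −0.0324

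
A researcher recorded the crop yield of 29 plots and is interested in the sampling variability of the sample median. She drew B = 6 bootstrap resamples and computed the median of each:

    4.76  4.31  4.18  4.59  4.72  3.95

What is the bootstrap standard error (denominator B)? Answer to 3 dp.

Bootstrap SE is the standard deviation of the 6 replicate medians.
Mean of replicates: (4.76 + 4.31 + 4.18 + 4.59 + 4.72 + 3.95) / 6 = 26.5100 / 6 = 4.4183
Sum of squared deviations: (+0.3417)² + (−0.1083)² + (−0.2383)² + (+0.1717)² + (+0.3017)² + (−0.4683)² = 0.5251
Variance = 0.5251 / 6 = 0.0875
SE* = √0.0875

SE* = 0.296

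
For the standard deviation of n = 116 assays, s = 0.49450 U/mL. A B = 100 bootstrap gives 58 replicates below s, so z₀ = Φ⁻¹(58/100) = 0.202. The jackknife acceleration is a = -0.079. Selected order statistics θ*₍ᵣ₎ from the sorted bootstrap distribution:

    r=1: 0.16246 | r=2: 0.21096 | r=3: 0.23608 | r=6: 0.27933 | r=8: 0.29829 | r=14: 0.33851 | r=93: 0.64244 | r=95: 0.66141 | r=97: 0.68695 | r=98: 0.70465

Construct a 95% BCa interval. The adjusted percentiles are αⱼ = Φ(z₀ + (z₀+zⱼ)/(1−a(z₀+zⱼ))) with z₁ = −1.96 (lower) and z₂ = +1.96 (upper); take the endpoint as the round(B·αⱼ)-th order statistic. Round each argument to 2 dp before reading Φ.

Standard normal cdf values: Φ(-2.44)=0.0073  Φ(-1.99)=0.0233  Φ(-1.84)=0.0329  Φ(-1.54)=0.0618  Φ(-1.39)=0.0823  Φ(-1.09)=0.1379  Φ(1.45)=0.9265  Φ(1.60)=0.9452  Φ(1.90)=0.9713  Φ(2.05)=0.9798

(0.23608, 0.70465)

Lower: z₀ + z₁ = 0.202 + (-1.960) = -1.758; 1 − a(z₀+z₁) = 1 − (-0.079)(-1.758) = 0.8611; argument = 0.202 + (-1.758)/0.8611 = -1.8395 → -1.84.
α₁ = Φ(-1.84) = 0.0329; rank = round(100 × 0.0329) = 3; θ*₍3₎ = 0.23608.
Upper: z₀ + z₂ = 2.162; 1 − a(z₀+z₂) = 1.1708; argument = 2.0486 → 2.05; α₂ = 0.9798; rank = 98; θ*₍98₎ = 0.70465.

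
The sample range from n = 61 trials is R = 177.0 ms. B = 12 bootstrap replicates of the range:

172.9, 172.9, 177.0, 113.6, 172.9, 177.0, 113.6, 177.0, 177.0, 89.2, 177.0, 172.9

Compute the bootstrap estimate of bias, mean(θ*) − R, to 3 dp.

bias = −19.250

mean(θ*) = (172.9 + 172.9 + 177.0 + 113.6 + 172.9 + 177.0 + 113.6 + 177.0 + 177.0 + 89.2 + 177.0 + 172.9) / 12 = 157.7500
bias = 157.7500 − 177.0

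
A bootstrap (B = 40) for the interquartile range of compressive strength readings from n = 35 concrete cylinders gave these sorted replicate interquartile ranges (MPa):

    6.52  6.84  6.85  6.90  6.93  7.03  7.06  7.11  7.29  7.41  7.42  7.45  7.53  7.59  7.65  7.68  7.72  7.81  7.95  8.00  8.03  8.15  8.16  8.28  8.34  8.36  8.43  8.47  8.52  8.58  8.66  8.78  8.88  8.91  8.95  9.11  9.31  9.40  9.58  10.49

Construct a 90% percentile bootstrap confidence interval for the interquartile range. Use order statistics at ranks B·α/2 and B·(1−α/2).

α = 0.10; lower rank = 40 × 0.050 = 2; upper rank = 40 × 0.950 = 38.
The 2nd smallest replicate is 6.84; the 38th is 9.40.

(6.84, 9.40)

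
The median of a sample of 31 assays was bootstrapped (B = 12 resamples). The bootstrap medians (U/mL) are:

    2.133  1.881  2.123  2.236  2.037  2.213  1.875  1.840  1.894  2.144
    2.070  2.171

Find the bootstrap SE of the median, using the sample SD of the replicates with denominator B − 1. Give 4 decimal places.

Bootstrap SE is the standard deviation of the 12 replicate medians.
Mean of replicates: (2.133 + 1.881 + 2.123 + 2.236 + 2.037 + 2.213 + 1.875 + 1.840 + 1.894 + 2.144 + 2.070 + 2.171) / 12 = 24.61700 / 12 = 2.05142
Sum of squared deviations: (+0.08158)² + (−0.17042)² + (+0.07158)² + (+0.18458)² + (−0.01442)² + (+0.16158)² + (−0.17642)² + (−0.21142)² + (−0.15742)² + (+0.09258)² + (+0.01858)² + (+0.11958)² = 0.22503
Variance = 0.22503 / 11 = 0.02046
SE* = √0.02046

SE* = 0.1430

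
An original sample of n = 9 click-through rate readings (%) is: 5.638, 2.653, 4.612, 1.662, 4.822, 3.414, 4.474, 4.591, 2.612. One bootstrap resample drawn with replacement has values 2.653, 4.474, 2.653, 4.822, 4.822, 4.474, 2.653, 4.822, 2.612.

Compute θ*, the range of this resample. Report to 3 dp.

θ* = 2.210

Range = 4.822 − 2.612 = 2.210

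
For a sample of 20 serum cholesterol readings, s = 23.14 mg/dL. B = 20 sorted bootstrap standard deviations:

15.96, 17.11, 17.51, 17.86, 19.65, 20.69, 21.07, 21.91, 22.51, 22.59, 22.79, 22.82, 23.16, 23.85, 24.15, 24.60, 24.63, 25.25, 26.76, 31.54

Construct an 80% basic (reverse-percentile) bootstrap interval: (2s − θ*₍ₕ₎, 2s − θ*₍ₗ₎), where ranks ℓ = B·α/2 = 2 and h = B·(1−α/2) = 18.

Percentile endpoints at ranks 2 and 18: θ*₍2₎ = 17.11, θ*₍18₎ = 25.25.
Basic interval reflects these around s:
  lower = 2 × 23.14 − 25.25 = 21.03
  upper = 2 × 23.14 − 17.11 = 29.17

(21.03, 29.17)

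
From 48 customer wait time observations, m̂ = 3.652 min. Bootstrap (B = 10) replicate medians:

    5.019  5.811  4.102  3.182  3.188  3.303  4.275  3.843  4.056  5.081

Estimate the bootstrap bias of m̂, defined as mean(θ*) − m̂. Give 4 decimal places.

bias = +0.5340

mean(θ*) = (5.019 + 5.811 + 4.102 + 3.182 + 3.188 + 3.303 + 4.275 + 3.843 + 4.056 + 5.081) / 10 = 4.18600
bias = 4.18600 − 3.652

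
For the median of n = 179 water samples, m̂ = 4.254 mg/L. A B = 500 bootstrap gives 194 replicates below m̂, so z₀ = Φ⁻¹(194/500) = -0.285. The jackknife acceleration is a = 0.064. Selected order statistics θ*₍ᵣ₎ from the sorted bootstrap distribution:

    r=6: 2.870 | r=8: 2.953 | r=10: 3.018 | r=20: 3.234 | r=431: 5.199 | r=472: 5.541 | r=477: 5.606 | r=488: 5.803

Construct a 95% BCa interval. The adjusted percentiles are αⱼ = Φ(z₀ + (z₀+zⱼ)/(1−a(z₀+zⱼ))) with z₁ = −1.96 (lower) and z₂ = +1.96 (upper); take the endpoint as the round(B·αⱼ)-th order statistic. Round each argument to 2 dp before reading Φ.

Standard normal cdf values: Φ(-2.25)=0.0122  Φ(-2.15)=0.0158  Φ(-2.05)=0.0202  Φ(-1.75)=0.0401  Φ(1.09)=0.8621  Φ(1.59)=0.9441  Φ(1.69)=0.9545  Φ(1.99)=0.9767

(2.870, 5.541)

Lower: z₀ + z₁ = -0.285 + (-1.960) = -2.245; 1 − a(z₀+z₁) = 1 − (0.064)(-2.245) = 1.1437; argument = -0.285 + (-2.245)/1.1437 = -2.2480 → -2.25.
α₁ = Φ(-2.25) = 0.0122; rank = round(500 × 0.0122) = 6; θ*₍6₎ = 2.870.
Upper: z₀ + z₂ = 1.675; 1 − a(z₀+z₂) = 0.8928; argument = 1.5911 → 1.59; α₂ = 0.9441; rank = 472; θ*₍472₎ = 5.541.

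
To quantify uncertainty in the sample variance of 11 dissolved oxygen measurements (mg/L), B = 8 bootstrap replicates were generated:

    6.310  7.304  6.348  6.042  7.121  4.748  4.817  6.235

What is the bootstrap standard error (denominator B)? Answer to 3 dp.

SE* = 0.873

Bootstrap SE is the standard deviation of the 8 replicate variances.
Mean of replicates: (6.310 + 7.304 + 6.348 + 6.042 + 7.121 + 4.748 + 4.817 + 6.235) / 8 = 48.9250 / 8 = 6.1156
Sum of squared deviations: (+0.1944)² + (+1.1884)² + (+0.2324)² + (−0.0736)² + (+1.0054)² + (−1.3676)² + (−1.2986)² + (+0.1194)² = 6.0913
Variance = 6.0913 / 8 = 0.7614
SE* = √0.7614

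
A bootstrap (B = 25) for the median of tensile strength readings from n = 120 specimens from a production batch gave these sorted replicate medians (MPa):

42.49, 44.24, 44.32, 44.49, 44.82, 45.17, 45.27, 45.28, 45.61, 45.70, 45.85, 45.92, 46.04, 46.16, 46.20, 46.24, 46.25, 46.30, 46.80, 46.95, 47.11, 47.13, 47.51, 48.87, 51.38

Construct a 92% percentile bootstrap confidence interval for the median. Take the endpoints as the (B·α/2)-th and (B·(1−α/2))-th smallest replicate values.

α = 0.08; lower rank = 25 × 0.040 = 1; upper rank = 25 × 0.960 = 24.
The 1st smallest replicate is 42.49; the 24th is 48.87.

(42.49, 48.87)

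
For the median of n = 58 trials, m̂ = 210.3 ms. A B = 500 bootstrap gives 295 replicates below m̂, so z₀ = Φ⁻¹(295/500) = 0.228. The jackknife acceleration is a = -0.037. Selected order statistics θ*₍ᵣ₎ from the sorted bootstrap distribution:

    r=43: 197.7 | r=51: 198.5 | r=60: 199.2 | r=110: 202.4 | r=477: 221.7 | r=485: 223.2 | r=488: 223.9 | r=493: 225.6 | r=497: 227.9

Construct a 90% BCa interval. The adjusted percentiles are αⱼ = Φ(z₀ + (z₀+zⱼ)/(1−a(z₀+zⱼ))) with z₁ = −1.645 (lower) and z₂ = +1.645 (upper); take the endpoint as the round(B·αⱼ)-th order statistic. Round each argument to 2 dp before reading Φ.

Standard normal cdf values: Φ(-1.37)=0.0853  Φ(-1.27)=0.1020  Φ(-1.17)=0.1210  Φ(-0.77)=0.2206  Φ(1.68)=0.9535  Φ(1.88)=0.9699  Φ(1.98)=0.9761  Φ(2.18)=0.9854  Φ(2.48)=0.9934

Lower: z₀ + z₁ = 0.228 + (-1.645) = -1.417; 1 − a(z₀+z₁) = 1 − (-0.037)(-1.417) = 0.9476; argument = 0.228 + (-1.417)/0.9476 = -1.2674 → -1.27.
α₁ = Φ(-1.27) = 0.1020; rank = round(500 × 0.1020) = 51; θ*₍51₎ = 198.5.
Upper: z₀ + z₂ = 1.873; 1 − a(z₀+z₂) = 1.0693; argument = 1.9796 → 1.98; α₂ = 0.9761; rank = 488; θ*₍488₎ = 223.9.

(198.5, 223.9)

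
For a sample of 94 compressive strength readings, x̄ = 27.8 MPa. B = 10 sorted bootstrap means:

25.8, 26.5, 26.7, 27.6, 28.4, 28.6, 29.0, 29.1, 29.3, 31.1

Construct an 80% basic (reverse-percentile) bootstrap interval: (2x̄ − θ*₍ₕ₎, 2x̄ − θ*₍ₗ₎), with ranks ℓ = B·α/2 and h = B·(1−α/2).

Percentile endpoints at ranks 1 and 9: θ*₍1₎ = 25.8, θ*₍9₎ = 29.3.
Basic interval reflects these around x̄:
  lower = 2 × 27.8 − 29.3 = 26.3
  upper = 2 × 27.8 − 25.8 = 29.8

(26.3, 29.8)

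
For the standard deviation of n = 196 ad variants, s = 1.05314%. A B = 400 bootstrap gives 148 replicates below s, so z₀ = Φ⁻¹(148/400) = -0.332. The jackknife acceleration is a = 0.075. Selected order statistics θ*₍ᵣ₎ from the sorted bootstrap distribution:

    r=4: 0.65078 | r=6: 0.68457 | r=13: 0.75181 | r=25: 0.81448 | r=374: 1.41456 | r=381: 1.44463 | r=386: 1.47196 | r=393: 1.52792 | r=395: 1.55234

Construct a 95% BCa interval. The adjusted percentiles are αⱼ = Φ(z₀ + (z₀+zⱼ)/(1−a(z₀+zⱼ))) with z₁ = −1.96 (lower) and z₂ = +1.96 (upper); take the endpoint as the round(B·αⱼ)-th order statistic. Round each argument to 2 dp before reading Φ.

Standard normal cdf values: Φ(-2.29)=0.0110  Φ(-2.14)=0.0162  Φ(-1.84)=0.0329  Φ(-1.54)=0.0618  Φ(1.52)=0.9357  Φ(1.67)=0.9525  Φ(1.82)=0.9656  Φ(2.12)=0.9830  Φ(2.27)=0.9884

Lower: z₀ + z₁ = -0.332 + (-1.960) = -2.292; 1 − a(z₀+z₁) = 1 − (0.075)(-2.292) = 1.1719; argument = -0.332 + (-2.292)/1.1719 = -2.2878 → -2.29.
α₁ = Φ(-2.29) = 0.0110; rank = round(400 × 0.0110) = 4; θ*₍4₎ = 0.65078.
Upper: z₀ + z₂ = 1.628; 1 − a(z₀+z₂) = 0.8779; argument = 1.5224 → 1.52; α₂ = 0.9357; rank = 374; θ*₍374₎ = 1.41456.

(0.65078, 1.41456)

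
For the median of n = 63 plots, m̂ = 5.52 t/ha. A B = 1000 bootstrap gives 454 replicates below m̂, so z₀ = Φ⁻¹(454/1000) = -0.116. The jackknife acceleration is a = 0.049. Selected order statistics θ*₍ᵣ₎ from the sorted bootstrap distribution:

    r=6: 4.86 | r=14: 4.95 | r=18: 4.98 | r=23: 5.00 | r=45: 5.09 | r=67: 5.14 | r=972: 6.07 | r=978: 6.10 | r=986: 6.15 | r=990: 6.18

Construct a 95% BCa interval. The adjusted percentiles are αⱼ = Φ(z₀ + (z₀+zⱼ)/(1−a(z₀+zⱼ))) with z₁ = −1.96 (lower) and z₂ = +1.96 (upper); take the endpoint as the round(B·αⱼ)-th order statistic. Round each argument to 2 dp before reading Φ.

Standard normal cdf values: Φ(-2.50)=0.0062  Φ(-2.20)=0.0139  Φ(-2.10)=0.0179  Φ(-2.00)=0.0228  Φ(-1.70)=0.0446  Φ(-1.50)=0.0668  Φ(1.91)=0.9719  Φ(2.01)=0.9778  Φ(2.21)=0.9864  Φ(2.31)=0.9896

Lower: z₀ + z₁ = -0.116 + (-1.960) = -2.076; 1 − a(z₀+z₁) = 1 − (0.049)(-2.076) = 1.1017; argument = -0.116 + (-2.076)/1.1017 = -2.0003 → -2.00.
α₁ = Φ(-2.00) = 0.0228; rank = round(1000 × 0.0228) = 23; θ*₍23₎ = 5.00.
Upper: z₀ + z₂ = 1.844; 1 − a(z₀+z₂) = 0.9096; argument = 1.9112 → 1.91; α₂ = 0.9719; rank = 972; θ*₍972₎ = 6.07.

(5.00, 6.07)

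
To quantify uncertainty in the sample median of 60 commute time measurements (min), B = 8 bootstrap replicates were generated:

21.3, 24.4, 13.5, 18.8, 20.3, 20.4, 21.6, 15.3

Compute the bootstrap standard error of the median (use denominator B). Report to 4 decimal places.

Bootstrap SE is the standard deviation of the 8 replicate medians.
Mean of replicates: (21.3 + 24.4 + 13.5 + 18.8 + 20.3 + 20.4 + 21.6 + 15.3) / 8 = 155.60000 / 8 = 19.45000
Sum of squared deviations: (+1.85000)² + (+4.95000)² + (−5.95000)² + (−0.65000)² + (+0.85000)² + (+0.95000)² + (+2.15000)² + (−4.15000)² = 87.22000
Variance = 87.22000 / 8 = 10.90250
SE* = √10.90250

SE* = 3.3019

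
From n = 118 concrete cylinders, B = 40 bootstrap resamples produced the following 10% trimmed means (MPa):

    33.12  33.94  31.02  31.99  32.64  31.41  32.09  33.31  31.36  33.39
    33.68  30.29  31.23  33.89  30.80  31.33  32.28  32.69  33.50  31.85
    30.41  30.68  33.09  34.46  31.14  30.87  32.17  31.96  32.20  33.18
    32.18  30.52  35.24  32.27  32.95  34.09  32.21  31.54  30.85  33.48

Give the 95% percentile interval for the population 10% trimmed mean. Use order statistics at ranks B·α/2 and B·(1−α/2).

(30.29, 34.46)

Sorted replicates: 30.29, 30.41, 30.52, 30.68, 30.80, 30.85, 30.87, 31.02, 31.14, 31.23, 31.33, 31.36, 31.41, 31.54, 31.85, 31.96, 31.99, 32.09, 32.17, 32.18, 32.20, 32.21, 32.27, 32.28, 32.64, 32.69, 32.95, 33.09, 33.12, 33.18, 33.31, 33.39, 33.48, 33.50, 33.68, 33.89, 33.94, 34.09, 34.46, 35.24
α = 0.05; lower rank = 40 × 0.025 = 1; upper rank = 40 × 0.975 = 39.
The 1st smallest replicate is 30.29; the 39th is 34.46.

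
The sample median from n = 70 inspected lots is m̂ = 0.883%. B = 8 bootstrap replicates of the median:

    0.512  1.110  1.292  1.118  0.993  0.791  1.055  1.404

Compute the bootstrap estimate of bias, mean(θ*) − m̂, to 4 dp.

mean(θ*) = (0.512 + 1.110 + 1.292 + 1.118 + 0.993 + 0.791 + 1.055 + 1.404) / 8 = 1.03438
bias = 1.03438 − 0.883

bias = +0.1514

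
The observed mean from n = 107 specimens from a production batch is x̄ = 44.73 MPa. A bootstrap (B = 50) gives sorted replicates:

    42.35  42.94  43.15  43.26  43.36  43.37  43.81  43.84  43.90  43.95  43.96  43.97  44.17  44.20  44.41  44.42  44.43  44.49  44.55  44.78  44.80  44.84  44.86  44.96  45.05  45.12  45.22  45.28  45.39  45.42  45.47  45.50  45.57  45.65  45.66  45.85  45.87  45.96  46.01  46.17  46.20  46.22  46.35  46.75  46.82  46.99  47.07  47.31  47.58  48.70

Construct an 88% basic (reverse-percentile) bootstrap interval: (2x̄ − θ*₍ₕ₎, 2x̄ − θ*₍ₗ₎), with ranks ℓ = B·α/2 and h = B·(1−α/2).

(42.39, 46.31)

Percentile endpoints at ranks 3 and 47: θ*₍3₎ = 43.15, θ*₍47₎ = 47.07.
Basic interval reflects these around x̄:
  lower = 2 × 44.73 − 47.07 = 42.39
  upper = 2 × 44.73 − 43.15 = 46.31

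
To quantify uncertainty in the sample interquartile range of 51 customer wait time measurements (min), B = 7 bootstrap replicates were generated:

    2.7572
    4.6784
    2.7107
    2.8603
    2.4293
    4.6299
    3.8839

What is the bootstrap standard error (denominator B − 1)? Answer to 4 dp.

Bootstrap SE is the standard deviation of the 7 replicate interquartile ranges.
Mean of replicates: (2.7572 + 4.6784 + 2.7107 + 2.8603 + 2.4293 + 4.6299 + 3.8839) / 7 = 23.94970 / 7 = 3.42139
Sum of squared deviations: (−0.66419)² + (+1.25701)² + (−0.71069)² + (−0.56109)² + (−0.99209)² + (+1.20851)² + (+0.46251)² = 5.49978
Variance = 5.49978 / 6 = 0.91663
SE* = √0.91663

SE* = 0.9574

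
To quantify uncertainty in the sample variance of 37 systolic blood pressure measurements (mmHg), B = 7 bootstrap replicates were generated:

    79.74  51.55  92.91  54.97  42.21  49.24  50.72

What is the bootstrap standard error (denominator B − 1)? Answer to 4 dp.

Bootstrap SE is the standard deviation of the 7 replicate variances.
Mean of replicates: (79.74 + 51.55 + 92.91 + 54.97 + 42.21 + 49.24 + 50.72) / 7 = 421.34000 / 7 = 60.19143
Sum of squared deviations: (+19.54857)² + (−8.64143)² + (+32.71857)² + (−5.22143)² + (−17.98143)² + (−10.95143)² + (−9.47143)² = 2087.56269
Variance = 2087.56269 / 6 = 347.92711
SE* = √347.92711

SE* = 18.6528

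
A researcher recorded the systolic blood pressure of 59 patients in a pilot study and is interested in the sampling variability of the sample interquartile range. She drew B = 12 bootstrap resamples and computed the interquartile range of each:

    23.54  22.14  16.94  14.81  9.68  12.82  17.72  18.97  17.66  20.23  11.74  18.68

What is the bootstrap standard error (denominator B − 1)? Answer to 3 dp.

SE* = 4.164

Bootstrap SE is the standard deviation of the 12 replicate interquartile ranges.
Mean of replicates: (23.54 + 22.14 + 16.94 + 14.81 + 9.68 + 12.82 + 17.72 + 18.97 + 17.66 + 20.23 + 11.74 + 18.68) / 12 = 204.9300 / 12 = 17.0775
Sum of squared deviations: (+6.4625)² + (+5.0625)² + (−0.1375)² + (−2.2675)² + (−7.3975)² + (−4.2575)² + (+0.6425)² + (+1.8925)² + (+0.5825)² + (+3.1525)² + (−5.3375)² + (+1.6025)² = 190.7314
Variance = 190.7314 / 11 = 17.3392
SE* = √17.3392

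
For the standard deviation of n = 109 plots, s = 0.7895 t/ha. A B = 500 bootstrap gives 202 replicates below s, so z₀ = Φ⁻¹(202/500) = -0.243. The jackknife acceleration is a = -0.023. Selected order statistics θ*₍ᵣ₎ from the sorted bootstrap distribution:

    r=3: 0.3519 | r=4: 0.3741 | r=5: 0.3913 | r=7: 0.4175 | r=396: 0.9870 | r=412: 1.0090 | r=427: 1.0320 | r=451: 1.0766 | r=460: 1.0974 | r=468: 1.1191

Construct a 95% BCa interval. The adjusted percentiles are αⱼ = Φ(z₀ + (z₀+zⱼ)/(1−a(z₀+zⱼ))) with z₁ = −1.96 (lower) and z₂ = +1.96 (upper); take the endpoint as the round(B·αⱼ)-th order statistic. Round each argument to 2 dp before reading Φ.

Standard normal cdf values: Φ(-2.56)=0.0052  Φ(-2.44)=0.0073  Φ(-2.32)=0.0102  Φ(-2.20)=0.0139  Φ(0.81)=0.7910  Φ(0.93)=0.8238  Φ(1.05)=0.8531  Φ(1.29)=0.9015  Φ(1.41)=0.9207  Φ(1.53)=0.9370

Lower: z₀ + z₁ = -0.243 + (-1.960) = -2.203; 1 − a(z₀+z₁) = 1 − (-0.023)(-2.203) = 0.9493; argument = -0.243 + (-2.203)/0.9493 = -2.5636 → -2.56.
α₁ = Φ(-2.56) = 0.0052; rank = round(500 × 0.0052) = 3; θ*₍3₎ = 0.3519.
Upper: z₀ + z₂ = 1.717; 1 − a(z₀+z₂) = 1.0395; argument = 1.4088 → 1.41; α₂ = 0.9207; rank = 460; θ*₍460₎ = 1.0974.

(0.3519, 1.0974)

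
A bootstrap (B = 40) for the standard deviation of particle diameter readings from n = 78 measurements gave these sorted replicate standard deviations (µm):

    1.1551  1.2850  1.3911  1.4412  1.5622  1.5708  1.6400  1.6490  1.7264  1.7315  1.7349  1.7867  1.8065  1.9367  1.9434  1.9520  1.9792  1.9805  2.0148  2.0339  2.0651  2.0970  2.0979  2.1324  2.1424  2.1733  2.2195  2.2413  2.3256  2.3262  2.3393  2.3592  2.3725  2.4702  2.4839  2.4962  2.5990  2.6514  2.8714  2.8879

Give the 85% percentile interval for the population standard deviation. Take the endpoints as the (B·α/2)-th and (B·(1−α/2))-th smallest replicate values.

(1.3911, 2.5990)

α = 0.15; lower rank = 40 × 0.075 = 3; upper rank = 40 × 0.925 = 37.
The 3rd smallest replicate is 1.3911; the 37th is 2.5990.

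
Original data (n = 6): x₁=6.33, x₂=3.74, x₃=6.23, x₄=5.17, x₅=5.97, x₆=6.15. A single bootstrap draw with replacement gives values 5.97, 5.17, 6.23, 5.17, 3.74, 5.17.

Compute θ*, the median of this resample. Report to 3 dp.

θ* = 5.170

Sorted: 3.74, 5.17, 5.17, 5.17, 5.97, 6.23
Median = average of the two middle values = 5.170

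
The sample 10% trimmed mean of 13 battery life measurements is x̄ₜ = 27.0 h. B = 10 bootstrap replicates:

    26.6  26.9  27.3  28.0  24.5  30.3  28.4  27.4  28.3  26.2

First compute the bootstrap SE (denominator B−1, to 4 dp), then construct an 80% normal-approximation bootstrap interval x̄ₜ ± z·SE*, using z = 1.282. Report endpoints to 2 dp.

(25.03, 28.97)

Mean of replicates = 27.3900; sum of squared deviations = 21.3290; SE* = √(21.3290/9) = 1.5394
Margin = 1.282 × 1.5394 = 1.974
Interval: 27.0 ± 1.974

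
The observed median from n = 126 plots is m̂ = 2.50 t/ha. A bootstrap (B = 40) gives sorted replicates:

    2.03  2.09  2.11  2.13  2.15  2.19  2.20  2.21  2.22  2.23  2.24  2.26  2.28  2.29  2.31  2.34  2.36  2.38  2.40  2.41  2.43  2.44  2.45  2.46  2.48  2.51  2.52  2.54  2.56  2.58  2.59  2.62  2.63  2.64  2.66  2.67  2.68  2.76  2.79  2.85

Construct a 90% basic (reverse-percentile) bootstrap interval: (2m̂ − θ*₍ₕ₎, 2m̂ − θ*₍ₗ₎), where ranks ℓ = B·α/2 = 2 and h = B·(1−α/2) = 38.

Percentile endpoints at ranks 2 and 38: θ*₍2₎ = 2.09, θ*₍38₎ = 2.76.
Basic interval reflects these around m̂:
  lower = 2 × 2.50 − 2.76 = 2.24
  upper = 2 × 2.50 − 2.09 = 2.91

(2.24, 2.91)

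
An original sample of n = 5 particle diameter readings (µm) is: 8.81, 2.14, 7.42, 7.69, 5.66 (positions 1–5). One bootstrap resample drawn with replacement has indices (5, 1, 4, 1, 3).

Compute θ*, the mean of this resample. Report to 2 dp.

Resample values: 5.66, 8.81, 7.69, 8.81, 7.42.
Mean = (5.66 + 8.81 + 7.69 + 8.81 + 7.42) / 5 = 38.390 / 5 = 7.68

θ* = 7.68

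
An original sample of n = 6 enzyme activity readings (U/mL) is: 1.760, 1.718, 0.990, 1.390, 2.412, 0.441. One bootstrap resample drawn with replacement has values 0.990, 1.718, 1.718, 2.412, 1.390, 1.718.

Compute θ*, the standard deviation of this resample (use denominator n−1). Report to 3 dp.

θ* = 0.468

Mean = 1.6577; sum of squared deviations = 1.0974
s² = 1.0974 / 5 = 0.2195
s = √0.2195 = 0.468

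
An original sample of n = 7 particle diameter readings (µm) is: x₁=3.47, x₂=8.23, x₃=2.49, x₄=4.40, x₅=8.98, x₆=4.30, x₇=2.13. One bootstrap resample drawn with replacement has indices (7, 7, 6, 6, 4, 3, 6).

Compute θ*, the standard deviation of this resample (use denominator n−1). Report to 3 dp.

θ* = 1.116

Resample values: 2.13, 2.13, 4.30, 4.30, 4.40, 2.49, 4.30.
Mean = 3.4357; sum of squared deviations = 7.4750
s² = 7.4750 / 6 = 1.2458
s = √1.2458 = 1.116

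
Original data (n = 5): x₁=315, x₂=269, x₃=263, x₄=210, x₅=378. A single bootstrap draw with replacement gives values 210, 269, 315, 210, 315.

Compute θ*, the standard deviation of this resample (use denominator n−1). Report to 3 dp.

Mean = 263.8000; sum of squared deviations = 11058.8000
s² = 11058.8000 / 4 = 2764.7000
s = √2764.7000 = 52.580

θ* = 52.580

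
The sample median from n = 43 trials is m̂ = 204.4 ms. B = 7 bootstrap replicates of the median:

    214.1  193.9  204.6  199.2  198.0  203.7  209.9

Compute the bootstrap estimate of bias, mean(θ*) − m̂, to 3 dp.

bias = −1.057

mean(θ*) = (214.1 + 193.9 + 204.6 + 199.2 + 198.0 + 203.7 + 209.9) / 7 = 203.3429
bias = 203.3429 − 204.4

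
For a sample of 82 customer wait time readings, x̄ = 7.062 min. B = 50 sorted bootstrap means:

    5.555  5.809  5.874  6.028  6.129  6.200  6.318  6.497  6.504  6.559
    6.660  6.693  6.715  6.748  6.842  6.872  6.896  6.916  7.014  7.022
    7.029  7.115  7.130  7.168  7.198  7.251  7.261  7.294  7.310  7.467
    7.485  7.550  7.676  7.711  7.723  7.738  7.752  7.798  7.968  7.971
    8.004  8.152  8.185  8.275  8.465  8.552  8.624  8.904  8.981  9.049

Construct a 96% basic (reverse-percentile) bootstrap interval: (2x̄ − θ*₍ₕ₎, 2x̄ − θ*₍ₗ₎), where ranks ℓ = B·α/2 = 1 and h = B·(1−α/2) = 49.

Percentile endpoints at ranks 1 and 49: θ*₍1₎ = 5.555, θ*₍49₎ = 8.981.
Basic interval reflects these around x̄:
  lower = 2 × 7.062 − 8.981 = 5.143
  upper = 2 × 7.062 − 5.555 = 8.569

(5.143, 8.569)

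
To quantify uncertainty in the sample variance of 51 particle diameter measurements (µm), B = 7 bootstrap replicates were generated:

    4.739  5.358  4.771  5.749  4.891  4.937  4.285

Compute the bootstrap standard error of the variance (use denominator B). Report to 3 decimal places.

Bootstrap SE is the standard deviation of the 7 replicate variances.
Mean of replicates: (4.739 + 5.358 + 4.771 + 5.749 + 4.891 + 4.937 + 4.285) / 7 = 34.7300 / 7 = 4.9614
Sum of squared deviations: (−0.2224)² + (+0.3966)² + (−0.1904)² + (+0.7876)² + (−0.0704)² + (−0.0244)² + (−0.6764)² = 1.3264
Variance = 1.3264 / 7 = 0.1895
SE* = √0.1895

SE* = 0.435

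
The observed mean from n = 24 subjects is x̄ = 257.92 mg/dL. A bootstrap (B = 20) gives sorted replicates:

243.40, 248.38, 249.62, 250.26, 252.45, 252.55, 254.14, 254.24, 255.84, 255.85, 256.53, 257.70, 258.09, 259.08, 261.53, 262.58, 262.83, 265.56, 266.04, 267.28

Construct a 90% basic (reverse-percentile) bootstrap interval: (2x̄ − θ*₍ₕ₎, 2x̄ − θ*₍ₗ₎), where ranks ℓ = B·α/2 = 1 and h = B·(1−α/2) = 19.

(249.80, 272.44)

Percentile endpoints at ranks 1 and 19: θ*₍1₎ = 243.40, θ*₍19₎ = 266.04.
Basic interval reflects these around x̄:
  lower = 2 × 257.92 − 266.04 = 249.80
  upper = 2 × 257.92 − 243.40 = 272.44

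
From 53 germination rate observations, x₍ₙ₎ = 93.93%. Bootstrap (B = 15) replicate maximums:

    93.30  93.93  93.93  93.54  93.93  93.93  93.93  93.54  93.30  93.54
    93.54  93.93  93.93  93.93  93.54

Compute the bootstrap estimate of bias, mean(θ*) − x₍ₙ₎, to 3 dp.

mean(θ*) = (93.30 + 93.93 + 93.93 + 93.54 + 93.93 + 93.93 + 93.93 + 93.54 + 93.30 + 93.54 + 93.54 + 93.93 + 93.93 + 93.93 + 93.54) / 15 = 93.7160
bias = 93.7160 − 93.93

bias = −0.214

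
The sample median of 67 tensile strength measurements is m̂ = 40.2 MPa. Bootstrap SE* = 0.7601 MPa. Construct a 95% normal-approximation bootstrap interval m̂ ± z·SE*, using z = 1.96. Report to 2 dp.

Margin = 1.96 × 0.7601 = 1.490
Interval: 40.2 ± 1.490

(38.71, 41.69)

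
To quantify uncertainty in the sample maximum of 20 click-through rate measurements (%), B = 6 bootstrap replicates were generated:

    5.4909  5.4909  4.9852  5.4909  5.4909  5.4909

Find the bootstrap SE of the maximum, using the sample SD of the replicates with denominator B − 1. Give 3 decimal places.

SE* = 0.206

Bootstrap SE is the standard deviation of the 6 replicate maximums.
Mean of replicates: (5.4909 + 5.4909 + 4.9852 + 5.4909 + 5.4909 + 5.4909) / 6 = 32.43970 / 6 = 5.40662
Sum of squared deviations: (+0.08428)² + (+0.08428)² + (−0.42142)² + (+0.08428)² + (+0.08428)² + (+0.08428)² = 0.21311
Variance = 0.21311 / 5 = 0.04262
SE* = √0.04262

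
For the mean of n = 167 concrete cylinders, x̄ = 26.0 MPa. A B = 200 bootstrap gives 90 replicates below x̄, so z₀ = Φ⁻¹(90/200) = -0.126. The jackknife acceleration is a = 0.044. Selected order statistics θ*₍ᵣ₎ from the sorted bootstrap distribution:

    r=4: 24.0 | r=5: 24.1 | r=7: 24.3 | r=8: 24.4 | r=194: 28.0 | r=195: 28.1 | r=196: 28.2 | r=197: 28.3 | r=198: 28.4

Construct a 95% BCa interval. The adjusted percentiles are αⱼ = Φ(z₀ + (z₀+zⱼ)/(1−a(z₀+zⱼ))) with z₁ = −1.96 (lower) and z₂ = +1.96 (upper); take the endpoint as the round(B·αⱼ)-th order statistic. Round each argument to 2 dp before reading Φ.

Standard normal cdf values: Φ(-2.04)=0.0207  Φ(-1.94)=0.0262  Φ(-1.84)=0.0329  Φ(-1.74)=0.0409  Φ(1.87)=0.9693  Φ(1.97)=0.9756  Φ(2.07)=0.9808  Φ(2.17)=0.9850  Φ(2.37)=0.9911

(24.0, 28.0)

Lower: z₀ + z₁ = -0.126 + (-1.960) = -2.086; 1 − a(z₀+z₁) = 1 − (0.044)(-2.086) = 1.0918; argument = -0.126 + (-2.086)/1.0918 = -2.0366 → -2.04.
α₁ = Φ(-2.04) = 0.0207; rank = round(200 × 0.0207) = 4; θ*₍4₎ = 24.0.
Upper: z₀ + z₂ = 1.834; 1 − a(z₀+z₂) = 0.9193; argument = 1.8690 → 1.87; α₂ = 0.9693; rank = 194; θ*₍194₎ = 28.0.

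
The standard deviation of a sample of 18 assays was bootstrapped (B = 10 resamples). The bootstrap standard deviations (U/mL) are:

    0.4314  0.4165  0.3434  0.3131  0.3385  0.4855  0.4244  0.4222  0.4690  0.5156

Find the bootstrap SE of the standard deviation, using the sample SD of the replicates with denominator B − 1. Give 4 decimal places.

SE* = 0.0665

Bootstrap SE is the standard deviation of the 10 replicate standard deviations.
Mean of replicates: (0.4314 + 0.4165 + 0.3434 + 0.3131 + 0.3385 + 0.4855 + 0.4244 + 0.4222 + 0.4690 + 0.5156) / 10 = 4.15960 / 10 = 0.41596
Sum of squared deviations: (+0.01544)² + (+0.00054)² + (−0.07256)² + (−0.10286)² + (−0.07746)² + (+0.06954)² + (+0.00844)² + (+0.00624)² + (+0.05304)² + (+0.09964)² = 0.03977
Variance = 0.03977 / 9 = 0.00442
SE* = √0.00442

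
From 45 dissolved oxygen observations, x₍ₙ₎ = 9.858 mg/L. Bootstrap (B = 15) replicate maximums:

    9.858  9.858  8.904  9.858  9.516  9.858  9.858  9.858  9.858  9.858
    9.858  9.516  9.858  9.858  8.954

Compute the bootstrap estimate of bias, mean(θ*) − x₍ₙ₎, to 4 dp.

bias = −0.1695

mean(θ*) = (9.858 + 9.858 + 8.904 + 9.858 + 9.516 + 9.858 + 9.858 + 9.858 + 9.858 + 9.858 + 9.858 + 9.516 + 9.858 + 9.858 + 8.954) / 15 = 9.68853
bias = 9.68853 − 9.858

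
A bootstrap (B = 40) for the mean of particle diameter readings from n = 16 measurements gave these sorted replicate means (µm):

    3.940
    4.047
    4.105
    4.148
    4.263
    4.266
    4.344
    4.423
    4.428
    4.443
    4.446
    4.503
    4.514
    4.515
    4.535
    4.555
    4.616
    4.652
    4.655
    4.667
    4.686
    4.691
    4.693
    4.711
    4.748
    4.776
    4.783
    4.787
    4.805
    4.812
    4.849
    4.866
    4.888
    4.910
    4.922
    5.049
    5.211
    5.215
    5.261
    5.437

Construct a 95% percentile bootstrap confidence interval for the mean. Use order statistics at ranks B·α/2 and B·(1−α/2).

α = 0.05; lower rank = 40 × 0.025 = 1; upper rank = 40 × 0.975 = 39.
The 1st smallest replicate is 3.940; the 39th is 5.261.

(3.940, 5.261)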